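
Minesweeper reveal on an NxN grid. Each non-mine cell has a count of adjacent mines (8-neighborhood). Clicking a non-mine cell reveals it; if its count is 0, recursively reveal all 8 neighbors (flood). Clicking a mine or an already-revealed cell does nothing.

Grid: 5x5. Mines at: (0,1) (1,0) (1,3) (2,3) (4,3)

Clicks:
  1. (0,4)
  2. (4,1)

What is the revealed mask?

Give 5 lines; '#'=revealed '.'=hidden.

Click 1 (0,4) count=1: revealed 1 new [(0,4)] -> total=1
Click 2 (4,1) count=0: revealed 9 new [(2,0) (2,1) (2,2) (3,0) (3,1) (3,2) (4,0) (4,1) (4,2)] -> total=10

Answer: ....#
.....
###..
###..
###..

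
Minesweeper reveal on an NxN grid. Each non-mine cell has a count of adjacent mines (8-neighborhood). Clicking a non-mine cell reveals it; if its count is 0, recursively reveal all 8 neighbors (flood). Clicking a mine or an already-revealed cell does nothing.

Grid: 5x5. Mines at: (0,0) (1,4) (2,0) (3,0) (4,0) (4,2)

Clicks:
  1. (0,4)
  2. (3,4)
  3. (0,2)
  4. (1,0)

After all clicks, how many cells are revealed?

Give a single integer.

Answer: 18

Derivation:
Click 1 (0,4) count=1: revealed 1 new [(0,4)] -> total=1
Click 2 (3,4) count=0: revealed 6 new [(2,3) (2,4) (3,3) (3,4) (4,3) (4,4)] -> total=7
Click 3 (0,2) count=0: revealed 10 new [(0,1) (0,2) (0,3) (1,1) (1,2) (1,3) (2,1) (2,2) (3,1) (3,2)] -> total=17
Click 4 (1,0) count=2: revealed 1 new [(1,0)] -> total=18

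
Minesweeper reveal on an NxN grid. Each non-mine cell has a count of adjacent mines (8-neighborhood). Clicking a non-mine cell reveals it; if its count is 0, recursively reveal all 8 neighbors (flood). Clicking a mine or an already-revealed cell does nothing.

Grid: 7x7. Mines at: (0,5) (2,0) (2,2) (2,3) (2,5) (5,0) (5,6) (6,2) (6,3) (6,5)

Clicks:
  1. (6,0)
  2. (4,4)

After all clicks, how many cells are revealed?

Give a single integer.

Answer: 16

Derivation:
Click 1 (6,0) count=1: revealed 1 new [(6,0)] -> total=1
Click 2 (4,4) count=0: revealed 15 new [(3,1) (3,2) (3,3) (3,4) (3,5) (4,1) (4,2) (4,3) (4,4) (4,5) (5,1) (5,2) (5,3) (5,4) (5,5)] -> total=16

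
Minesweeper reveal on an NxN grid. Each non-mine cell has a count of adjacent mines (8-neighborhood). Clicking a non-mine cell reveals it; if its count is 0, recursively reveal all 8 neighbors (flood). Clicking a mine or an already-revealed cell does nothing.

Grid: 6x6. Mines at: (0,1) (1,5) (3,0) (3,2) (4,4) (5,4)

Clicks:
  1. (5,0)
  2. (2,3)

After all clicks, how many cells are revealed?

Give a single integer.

Answer: 9

Derivation:
Click 1 (5,0) count=0: revealed 8 new [(4,0) (4,1) (4,2) (4,3) (5,0) (5,1) (5,2) (5,3)] -> total=8
Click 2 (2,3) count=1: revealed 1 new [(2,3)] -> total=9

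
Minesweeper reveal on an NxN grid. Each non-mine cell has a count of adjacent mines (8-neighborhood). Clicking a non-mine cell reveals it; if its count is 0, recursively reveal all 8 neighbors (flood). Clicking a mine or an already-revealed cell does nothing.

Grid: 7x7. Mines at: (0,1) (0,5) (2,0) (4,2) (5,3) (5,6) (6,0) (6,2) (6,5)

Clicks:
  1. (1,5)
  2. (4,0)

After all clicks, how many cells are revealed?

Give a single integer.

Click 1 (1,5) count=1: revealed 1 new [(1,5)] -> total=1
Click 2 (4,0) count=0: revealed 6 new [(3,0) (3,1) (4,0) (4,1) (5,0) (5,1)] -> total=7

Answer: 7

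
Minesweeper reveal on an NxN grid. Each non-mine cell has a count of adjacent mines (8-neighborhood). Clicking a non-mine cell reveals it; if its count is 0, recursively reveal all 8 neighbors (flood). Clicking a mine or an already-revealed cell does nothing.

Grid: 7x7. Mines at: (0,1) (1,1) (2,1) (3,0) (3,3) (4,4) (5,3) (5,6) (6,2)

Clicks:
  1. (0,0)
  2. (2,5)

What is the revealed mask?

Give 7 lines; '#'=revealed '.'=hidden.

Answer: #.#####
..#####
..#####
....###
.....##
.......
.......

Derivation:
Click 1 (0,0) count=2: revealed 1 new [(0,0)] -> total=1
Click 2 (2,5) count=0: revealed 20 new [(0,2) (0,3) (0,4) (0,5) (0,6) (1,2) (1,3) (1,4) (1,5) (1,6) (2,2) (2,3) (2,4) (2,5) (2,6) (3,4) (3,5) (3,6) (4,5) (4,6)] -> total=21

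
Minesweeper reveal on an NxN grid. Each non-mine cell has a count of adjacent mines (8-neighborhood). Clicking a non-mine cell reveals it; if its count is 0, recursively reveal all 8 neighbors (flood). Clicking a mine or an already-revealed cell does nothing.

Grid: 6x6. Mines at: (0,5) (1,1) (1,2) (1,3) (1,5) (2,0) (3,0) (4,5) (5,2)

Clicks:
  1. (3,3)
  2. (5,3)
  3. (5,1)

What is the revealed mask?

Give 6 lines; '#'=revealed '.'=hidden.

Click 1 (3,3) count=0: revealed 12 new [(2,1) (2,2) (2,3) (2,4) (3,1) (3,2) (3,3) (3,4) (4,1) (4,2) (4,3) (4,4)] -> total=12
Click 2 (5,3) count=1: revealed 1 new [(5,3)] -> total=13
Click 3 (5,1) count=1: revealed 1 new [(5,1)] -> total=14

Answer: ......
......
.####.
.####.
.####.
.#.#..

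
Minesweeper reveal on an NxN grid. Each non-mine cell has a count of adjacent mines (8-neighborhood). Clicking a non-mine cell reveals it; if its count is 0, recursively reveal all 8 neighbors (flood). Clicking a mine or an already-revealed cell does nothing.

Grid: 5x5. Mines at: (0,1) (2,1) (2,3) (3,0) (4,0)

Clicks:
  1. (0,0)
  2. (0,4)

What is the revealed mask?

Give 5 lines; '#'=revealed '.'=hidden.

Answer: #.###
..###
.....
.....
.....

Derivation:
Click 1 (0,0) count=1: revealed 1 new [(0,0)] -> total=1
Click 2 (0,4) count=0: revealed 6 new [(0,2) (0,3) (0,4) (1,2) (1,3) (1,4)] -> total=7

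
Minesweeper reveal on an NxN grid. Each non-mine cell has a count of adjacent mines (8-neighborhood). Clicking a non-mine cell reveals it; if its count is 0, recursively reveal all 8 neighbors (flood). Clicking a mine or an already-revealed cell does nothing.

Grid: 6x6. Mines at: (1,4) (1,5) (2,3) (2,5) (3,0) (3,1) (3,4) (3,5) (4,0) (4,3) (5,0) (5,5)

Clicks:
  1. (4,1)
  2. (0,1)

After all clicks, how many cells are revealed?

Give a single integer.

Click 1 (4,1) count=4: revealed 1 new [(4,1)] -> total=1
Click 2 (0,1) count=0: revealed 11 new [(0,0) (0,1) (0,2) (0,3) (1,0) (1,1) (1,2) (1,3) (2,0) (2,1) (2,2)] -> total=12

Answer: 12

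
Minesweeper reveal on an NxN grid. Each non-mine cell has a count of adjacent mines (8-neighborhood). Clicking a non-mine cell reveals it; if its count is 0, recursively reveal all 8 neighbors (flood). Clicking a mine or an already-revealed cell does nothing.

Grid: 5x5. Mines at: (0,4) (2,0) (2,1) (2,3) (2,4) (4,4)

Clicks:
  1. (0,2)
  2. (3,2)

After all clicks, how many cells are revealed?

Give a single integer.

Answer: 9

Derivation:
Click 1 (0,2) count=0: revealed 8 new [(0,0) (0,1) (0,2) (0,3) (1,0) (1,1) (1,2) (1,3)] -> total=8
Click 2 (3,2) count=2: revealed 1 new [(3,2)] -> total=9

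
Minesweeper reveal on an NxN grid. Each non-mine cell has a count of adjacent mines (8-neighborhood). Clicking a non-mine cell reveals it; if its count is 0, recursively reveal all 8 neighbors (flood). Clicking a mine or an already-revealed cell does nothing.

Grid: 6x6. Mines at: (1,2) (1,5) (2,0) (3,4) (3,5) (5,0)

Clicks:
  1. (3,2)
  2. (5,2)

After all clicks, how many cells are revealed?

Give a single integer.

Answer: 16

Derivation:
Click 1 (3,2) count=0: revealed 16 new [(2,1) (2,2) (2,3) (3,1) (3,2) (3,3) (4,1) (4,2) (4,3) (4,4) (4,5) (5,1) (5,2) (5,3) (5,4) (5,5)] -> total=16
Click 2 (5,2) count=0: revealed 0 new [(none)] -> total=16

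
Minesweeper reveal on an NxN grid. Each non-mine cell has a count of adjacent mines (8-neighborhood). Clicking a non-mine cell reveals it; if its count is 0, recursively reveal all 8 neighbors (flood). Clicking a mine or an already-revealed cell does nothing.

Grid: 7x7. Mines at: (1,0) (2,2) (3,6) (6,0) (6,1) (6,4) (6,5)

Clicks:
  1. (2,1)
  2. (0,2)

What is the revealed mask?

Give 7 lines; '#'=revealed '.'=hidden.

Click 1 (2,1) count=2: revealed 1 new [(2,1)] -> total=1
Click 2 (0,2) count=0: revealed 35 new [(0,1) (0,2) (0,3) (0,4) (0,5) (0,6) (1,1) (1,2) (1,3) (1,4) (1,5) (1,6) (2,0) (2,3) (2,4) (2,5) (2,6) (3,0) (3,1) (3,2) (3,3) (3,4) (3,5) (4,0) (4,1) (4,2) (4,3) (4,4) (4,5) (5,0) (5,1) (5,2) (5,3) (5,4) (5,5)] -> total=36

Answer: .######
.######
##.####
######.
######.
######.
.......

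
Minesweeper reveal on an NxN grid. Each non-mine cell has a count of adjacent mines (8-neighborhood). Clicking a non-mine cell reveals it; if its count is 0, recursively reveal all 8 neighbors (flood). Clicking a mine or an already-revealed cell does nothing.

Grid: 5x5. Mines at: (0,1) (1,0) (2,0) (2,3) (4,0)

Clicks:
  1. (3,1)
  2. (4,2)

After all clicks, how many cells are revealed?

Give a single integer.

Answer: 8

Derivation:
Click 1 (3,1) count=2: revealed 1 new [(3,1)] -> total=1
Click 2 (4,2) count=0: revealed 7 new [(3,2) (3,3) (3,4) (4,1) (4,2) (4,3) (4,4)] -> total=8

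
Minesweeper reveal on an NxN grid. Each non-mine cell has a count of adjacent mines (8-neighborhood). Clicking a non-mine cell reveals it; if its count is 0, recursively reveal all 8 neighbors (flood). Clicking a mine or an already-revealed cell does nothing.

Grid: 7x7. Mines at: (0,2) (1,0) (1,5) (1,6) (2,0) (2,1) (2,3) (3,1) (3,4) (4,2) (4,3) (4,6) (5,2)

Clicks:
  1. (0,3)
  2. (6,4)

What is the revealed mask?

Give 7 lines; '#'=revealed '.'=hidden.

Click 1 (0,3) count=1: revealed 1 new [(0,3)] -> total=1
Click 2 (6,4) count=0: revealed 8 new [(5,3) (5,4) (5,5) (5,6) (6,3) (6,4) (6,5) (6,6)] -> total=9

Answer: ...#...
.......
.......
.......
.......
...####
...####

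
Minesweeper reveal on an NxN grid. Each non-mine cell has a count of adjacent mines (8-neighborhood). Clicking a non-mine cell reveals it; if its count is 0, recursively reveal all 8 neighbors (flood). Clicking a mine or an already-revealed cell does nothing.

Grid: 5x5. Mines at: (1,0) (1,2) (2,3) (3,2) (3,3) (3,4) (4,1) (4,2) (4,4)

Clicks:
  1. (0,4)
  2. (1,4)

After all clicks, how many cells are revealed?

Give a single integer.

Answer: 4

Derivation:
Click 1 (0,4) count=0: revealed 4 new [(0,3) (0,4) (1,3) (1,4)] -> total=4
Click 2 (1,4) count=1: revealed 0 new [(none)] -> total=4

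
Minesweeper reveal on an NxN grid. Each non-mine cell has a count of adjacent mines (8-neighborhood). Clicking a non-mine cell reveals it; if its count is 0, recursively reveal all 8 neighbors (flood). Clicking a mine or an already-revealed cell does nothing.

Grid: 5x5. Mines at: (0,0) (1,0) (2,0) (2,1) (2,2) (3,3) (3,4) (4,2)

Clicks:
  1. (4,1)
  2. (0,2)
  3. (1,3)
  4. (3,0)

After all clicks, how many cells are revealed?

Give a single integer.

Click 1 (4,1) count=1: revealed 1 new [(4,1)] -> total=1
Click 2 (0,2) count=0: revealed 10 new [(0,1) (0,2) (0,3) (0,4) (1,1) (1,2) (1,3) (1,4) (2,3) (2,4)] -> total=11
Click 3 (1,3) count=1: revealed 0 new [(none)] -> total=11
Click 4 (3,0) count=2: revealed 1 new [(3,0)] -> total=12

Answer: 12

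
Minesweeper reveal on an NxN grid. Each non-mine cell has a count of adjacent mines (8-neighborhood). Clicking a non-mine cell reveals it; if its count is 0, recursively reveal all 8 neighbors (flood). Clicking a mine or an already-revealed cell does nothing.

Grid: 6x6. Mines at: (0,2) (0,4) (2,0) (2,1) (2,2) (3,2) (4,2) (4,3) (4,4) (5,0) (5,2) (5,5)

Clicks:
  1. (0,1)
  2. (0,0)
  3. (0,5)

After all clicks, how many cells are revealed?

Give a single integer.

Click 1 (0,1) count=1: revealed 1 new [(0,1)] -> total=1
Click 2 (0,0) count=0: revealed 3 new [(0,0) (1,0) (1,1)] -> total=4
Click 3 (0,5) count=1: revealed 1 new [(0,5)] -> total=5

Answer: 5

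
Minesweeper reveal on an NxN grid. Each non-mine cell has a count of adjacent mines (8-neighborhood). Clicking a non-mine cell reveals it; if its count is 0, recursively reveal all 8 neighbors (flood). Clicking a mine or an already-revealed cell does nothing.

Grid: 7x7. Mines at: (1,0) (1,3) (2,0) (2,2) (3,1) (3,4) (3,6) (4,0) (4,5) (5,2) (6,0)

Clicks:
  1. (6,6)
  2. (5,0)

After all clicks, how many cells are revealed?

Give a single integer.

Answer: 9

Derivation:
Click 1 (6,6) count=0: revealed 8 new [(5,3) (5,4) (5,5) (5,6) (6,3) (6,4) (6,5) (6,6)] -> total=8
Click 2 (5,0) count=2: revealed 1 new [(5,0)] -> total=9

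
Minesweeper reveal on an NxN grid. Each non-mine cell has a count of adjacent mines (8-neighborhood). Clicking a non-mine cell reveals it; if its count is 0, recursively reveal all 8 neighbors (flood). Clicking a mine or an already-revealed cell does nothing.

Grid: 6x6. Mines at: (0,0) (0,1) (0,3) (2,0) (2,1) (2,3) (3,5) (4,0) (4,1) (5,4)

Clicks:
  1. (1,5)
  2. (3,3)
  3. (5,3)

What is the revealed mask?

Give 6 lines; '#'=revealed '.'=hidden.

Answer: ....##
....##
....##
...#..
......
...#..

Derivation:
Click 1 (1,5) count=0: revealed 6 new [(0,4) (0,5) (1,4) (1,5) (2,4) (2,5)] -> total=6
Click 2 (3,3) count=1: revealed 1 new [(3,3)] -> total=7
Click 3 (5,3) count=1: revealed 1 new [(5,3)] -> total=8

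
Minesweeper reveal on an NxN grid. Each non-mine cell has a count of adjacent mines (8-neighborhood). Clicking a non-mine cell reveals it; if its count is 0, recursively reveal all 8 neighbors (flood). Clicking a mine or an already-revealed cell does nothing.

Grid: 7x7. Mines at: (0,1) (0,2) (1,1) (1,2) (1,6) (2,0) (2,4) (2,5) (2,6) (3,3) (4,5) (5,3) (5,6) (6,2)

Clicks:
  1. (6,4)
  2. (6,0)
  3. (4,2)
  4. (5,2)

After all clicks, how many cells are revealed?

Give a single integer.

Click 1 (6,4) count=1: revealed 1 new [(6,4)] -> total=1
Click 2 (6,0) count=0: revealed 11 new [(3,0) (3,1) (3,2) (4,0) (4,1) (4,2) (5,0) (5,1) (5,2) (6,0) (6,1)] -> total=12
Click 3 (4,2) count=2: revealed 0 new [(none)] -> total=12
Click 4 (5,2) count=2: revealed 0 new [(none)] -> total=12

Answer: 12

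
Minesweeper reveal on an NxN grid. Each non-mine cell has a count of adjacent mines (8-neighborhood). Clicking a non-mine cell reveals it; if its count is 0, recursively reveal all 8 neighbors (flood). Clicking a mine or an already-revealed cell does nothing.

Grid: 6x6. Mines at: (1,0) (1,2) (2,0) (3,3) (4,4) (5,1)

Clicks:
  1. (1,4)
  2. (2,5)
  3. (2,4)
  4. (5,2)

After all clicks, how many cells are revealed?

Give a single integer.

Click 1 (1,4) count=0: revealed 11 new [(0,3) (0,4) (0,5) (1,3) (1,4) (1,5) (2,3) (2,4) (2,5) (3,4) (3,5)] -> total=11
Click 2 (2,5) count=0: revealed 0 new [(none)] -> total=11
Click 3 (2,4) count=1: revealed 0 new [(none)] -> total=11
Click 4 (5,2) count=1: revealed 1 new [(5,2)] -> total=12

Answer: 12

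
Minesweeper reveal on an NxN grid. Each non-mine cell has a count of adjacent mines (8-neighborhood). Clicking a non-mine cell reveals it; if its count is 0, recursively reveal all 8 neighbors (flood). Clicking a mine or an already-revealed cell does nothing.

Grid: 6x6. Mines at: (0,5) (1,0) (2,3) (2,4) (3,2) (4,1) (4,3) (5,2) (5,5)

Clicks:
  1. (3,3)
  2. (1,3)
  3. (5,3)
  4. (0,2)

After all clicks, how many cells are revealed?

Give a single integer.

Click 1 (3,3) count=4: revealed 1 new [(3,3)] -> total=1
Click 2 (1,3) count=2: revealed 1 new [(1,3)] -> total=2
Click 3 (5,3) count=2: revealed 1 new [(5,3)] -> total=3
Click 4 (0,2) count=0: revealed 7 new [(0,1) (0,2) (0,3) (0,4) (1,1) (1,2) (1,4)] -> total=10

Answer: 10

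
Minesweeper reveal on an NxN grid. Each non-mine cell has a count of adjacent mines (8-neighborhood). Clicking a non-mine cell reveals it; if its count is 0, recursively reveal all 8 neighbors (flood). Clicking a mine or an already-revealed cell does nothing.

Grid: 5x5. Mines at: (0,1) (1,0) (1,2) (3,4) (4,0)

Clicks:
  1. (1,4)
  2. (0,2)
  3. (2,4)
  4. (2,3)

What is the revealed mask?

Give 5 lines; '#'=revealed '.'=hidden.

Answer: ..###
...##
...##
.....
.....

Derivation:
Click 1 (1,4) count=0: revealed 6 new [(0,3) (0,4) (1,3) (1,4) (2,3) (2,4)] -> total=6
Click 2 (0,2) count=2: revealed 1 new [(0,2)] -> total=7
Click 3 (2,4) count=1: revealed 0 new [(none)] -> total=7
Click 4 (2,3) count=2: revealed 0 new [(none)] -> total=7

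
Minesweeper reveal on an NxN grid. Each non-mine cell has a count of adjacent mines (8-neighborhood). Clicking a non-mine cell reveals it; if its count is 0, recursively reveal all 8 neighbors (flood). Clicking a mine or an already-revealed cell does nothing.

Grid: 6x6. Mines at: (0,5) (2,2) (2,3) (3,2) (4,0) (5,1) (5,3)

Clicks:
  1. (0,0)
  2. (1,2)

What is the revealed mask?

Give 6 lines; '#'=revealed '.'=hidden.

Answer: #####.
#####.
##....
##....
......
......

Derivation:
Click 1 (0,0) count=0: revealed 14 new [(0,0) (0,1) (0,2) (0,3) (0,4) (1,0) (1,1) (1,2) (1,3) (1,4) (2,0) (2,1) (3,0) (3,1)] -> total=14
Click 2 (1,2) count=2: revealed 0 new [(none)] -> total=14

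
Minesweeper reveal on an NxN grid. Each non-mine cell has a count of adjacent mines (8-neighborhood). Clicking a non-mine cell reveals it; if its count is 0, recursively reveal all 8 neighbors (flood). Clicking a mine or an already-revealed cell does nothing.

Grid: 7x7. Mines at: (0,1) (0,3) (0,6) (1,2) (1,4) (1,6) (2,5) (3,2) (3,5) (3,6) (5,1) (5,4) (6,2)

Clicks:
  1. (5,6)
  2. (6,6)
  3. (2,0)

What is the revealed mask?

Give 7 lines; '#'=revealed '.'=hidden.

Click 1 (5,6) count=0: revealed 6 new [(4,5) (4,6) (5,5) (5,6) (6,5) (6,6)] -> total=6
Click 2 (6,6) count=0: revealed 0 new [(none)] -> total=6
Click 3 (2,0) count=0: revealed 8 new [(1,0) (1,1) (2,0) (2,1) (3,0) (3,1) (4,0) (4,1)] -> total=14

Answer: .......
##.....
##.....
##.....
##...##
.....##
.....##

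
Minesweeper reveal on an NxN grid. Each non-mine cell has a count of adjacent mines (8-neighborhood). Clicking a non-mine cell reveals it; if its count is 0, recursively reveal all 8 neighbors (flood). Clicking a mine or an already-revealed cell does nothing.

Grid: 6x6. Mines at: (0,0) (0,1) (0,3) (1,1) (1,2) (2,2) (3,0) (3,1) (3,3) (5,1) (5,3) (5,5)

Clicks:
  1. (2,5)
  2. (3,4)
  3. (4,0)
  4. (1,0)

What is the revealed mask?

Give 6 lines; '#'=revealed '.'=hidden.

Answer: ....##
#...##
....##
....##
#...##
......

Derivation:
Click 1 (2,5) count=0: revealed 10 new [(0,4) (0,5) (1,4) (1,5) (2,4) (2,5) (3,4) (3,5) (4,4) (4,5)] -> total=10
Click 2 (3,4) count=1: revealed 0 new [(none)] -> total=10
Click 3 (4,0) count=3: revealed 1 new [(4,0)] -> total=11
Click 4 (1,0) count=3: revealed 1 new [(1,0)] -> total=12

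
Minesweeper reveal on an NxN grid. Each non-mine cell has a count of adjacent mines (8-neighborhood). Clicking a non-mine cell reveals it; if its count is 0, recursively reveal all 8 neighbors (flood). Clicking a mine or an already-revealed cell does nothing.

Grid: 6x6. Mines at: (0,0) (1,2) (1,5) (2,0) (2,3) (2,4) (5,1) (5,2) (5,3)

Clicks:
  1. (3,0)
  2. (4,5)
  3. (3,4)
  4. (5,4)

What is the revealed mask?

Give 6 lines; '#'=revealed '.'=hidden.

Answer: ......
......
......
#...##
....##
....##

Derivation:
Click 1 (3,0) count=1: revealed 1 new [(3,0)] -> total=1
Click 2 (4,5) count=0: revealed 6 new [(3,4) (3,5) (4,4) (4,5) (5,4) (5,5)] -> total=7
Click 3 (3,4) count=2: revealed 0 new [(none)] -> total=7
Click 4 (5,4) count=1: revealed 0 new [(none)] -> total=7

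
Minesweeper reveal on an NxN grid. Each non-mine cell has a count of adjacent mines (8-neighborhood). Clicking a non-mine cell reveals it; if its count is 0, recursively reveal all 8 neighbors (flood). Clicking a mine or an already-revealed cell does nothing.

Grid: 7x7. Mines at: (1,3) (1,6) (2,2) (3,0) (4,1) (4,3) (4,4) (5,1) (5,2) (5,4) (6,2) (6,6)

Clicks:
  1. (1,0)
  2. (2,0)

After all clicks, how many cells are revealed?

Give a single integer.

Answer: 8

Derivation:
Click 1 (1,0) count=0: revealed 8 new [(0,0) (0,1) (0,2) (1,0) (1,1) (1,2) (2,0) (2,1)] -> total=8
Click 2 (2,0) count=1: revealed 0 new [(none)] -> total=8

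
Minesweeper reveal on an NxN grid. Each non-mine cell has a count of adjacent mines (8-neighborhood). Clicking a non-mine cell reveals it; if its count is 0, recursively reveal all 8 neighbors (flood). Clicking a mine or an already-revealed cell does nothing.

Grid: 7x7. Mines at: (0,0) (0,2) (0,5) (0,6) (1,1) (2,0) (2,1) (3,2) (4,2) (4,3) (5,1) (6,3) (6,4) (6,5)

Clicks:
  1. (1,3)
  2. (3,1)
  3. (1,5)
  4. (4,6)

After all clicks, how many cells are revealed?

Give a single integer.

Answer: 19

Derivation:
Click 1 (1,3) count=1: revealed 1 new [(1,3)] -> total=1
Click 2 (3,1) count=4: revealed 1 new [(3,1)] -> total=2
Click 3 (1,5) count=2: revealed 1 new [(1,5)] -> total=3
Click 4 (4,6) count=0: revealed 16 new [(1,4) (1,6) (2,3) (2,4) (2,5) (2,6) (3,3) (3,4) (3,5) (3,6) (4,4) (4,5) (4,6) (5,4) (5,5) (5,6)] -> total=19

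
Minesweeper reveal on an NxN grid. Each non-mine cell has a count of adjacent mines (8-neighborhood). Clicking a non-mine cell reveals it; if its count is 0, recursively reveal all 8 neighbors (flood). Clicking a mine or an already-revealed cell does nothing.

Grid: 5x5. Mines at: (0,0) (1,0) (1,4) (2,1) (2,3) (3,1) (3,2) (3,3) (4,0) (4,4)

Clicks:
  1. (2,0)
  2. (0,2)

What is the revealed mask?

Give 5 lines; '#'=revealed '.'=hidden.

Answer: .###.
.###.
#....
.....
.....

Derivation:
Click 1 (2,0) count=3: revealed 1 new [(2,0)] -> total=1
Click 2 (0,2) count=0: revealed 6 new [(0,1) (0,2) (0,3) (1,1) (1,2) (1,3)] -> total=7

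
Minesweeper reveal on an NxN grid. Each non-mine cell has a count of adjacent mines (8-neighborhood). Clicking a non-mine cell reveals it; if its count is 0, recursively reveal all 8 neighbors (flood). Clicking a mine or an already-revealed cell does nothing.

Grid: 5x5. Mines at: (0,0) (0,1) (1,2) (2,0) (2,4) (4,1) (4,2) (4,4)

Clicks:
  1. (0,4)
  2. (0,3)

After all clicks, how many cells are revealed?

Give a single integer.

Click 1 (0,4) count=0: revealed 4 new [(0,3) (0,4) (1,3) (1,4)] -> total=4
Click 2 (0,3) count=1: revealed 0 new [(none)] -> total=4

Answer: 4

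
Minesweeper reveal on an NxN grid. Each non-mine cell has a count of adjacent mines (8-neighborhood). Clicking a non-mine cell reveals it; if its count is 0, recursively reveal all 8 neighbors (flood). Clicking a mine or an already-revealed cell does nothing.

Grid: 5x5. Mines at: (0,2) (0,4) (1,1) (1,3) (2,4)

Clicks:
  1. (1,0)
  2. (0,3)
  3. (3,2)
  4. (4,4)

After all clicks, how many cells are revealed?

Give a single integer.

Answer: 16

Derivation:
Click 1 (1,0) count=1: revealed 1 new [(1,0)] -> total=1
Click 2 (0,3) count=3: revealed 1 new [(0,3)] -> total=2
Click 3 (3,2) count=0: revealed 14 new [(2,0) (2,1) (2,2) (2,3) (3,0) (3,1) (3,2) (3,3) (3,4) (4,0) (4,1) (4,2) (4,3) (4,4)] -> total=16
Click 4 (4,4) count=0: revealed 0 new [(none)] -> total=16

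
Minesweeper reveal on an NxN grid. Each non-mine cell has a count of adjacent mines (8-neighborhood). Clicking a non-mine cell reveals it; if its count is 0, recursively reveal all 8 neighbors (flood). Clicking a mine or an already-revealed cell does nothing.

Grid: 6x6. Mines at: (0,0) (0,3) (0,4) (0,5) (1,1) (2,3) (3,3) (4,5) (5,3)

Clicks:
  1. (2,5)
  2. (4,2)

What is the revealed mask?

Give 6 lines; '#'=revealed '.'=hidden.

Answer: ......
....##
....##
....##
..#...
......

Derivation:
Click 1 (2,5) count=0: revealed 6 new [(1,4) (1,5) (2,4) (2,5) (3,4) (3,5)] -> total=6
Click 2 (4,2) count=2: revealed 1 new [(4,2)] -> total=7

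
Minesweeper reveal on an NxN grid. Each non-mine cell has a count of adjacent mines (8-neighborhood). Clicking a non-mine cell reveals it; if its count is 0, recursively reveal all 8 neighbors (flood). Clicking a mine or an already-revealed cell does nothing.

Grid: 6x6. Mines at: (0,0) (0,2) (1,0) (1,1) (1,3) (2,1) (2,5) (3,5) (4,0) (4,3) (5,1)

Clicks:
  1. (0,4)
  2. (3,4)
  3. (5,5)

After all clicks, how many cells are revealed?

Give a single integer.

Click 1 (0,4) count=1: revealed 1 new [(0,4)] -> total=1
Click 2 (3,4) count=3: revealed 1 new [(3,4)] -> total=2
Click 3 (5,5) count=0: revealed 4 new [(4,4) (4,5) (5,4) (5,5)] -> total=6

Answer: 6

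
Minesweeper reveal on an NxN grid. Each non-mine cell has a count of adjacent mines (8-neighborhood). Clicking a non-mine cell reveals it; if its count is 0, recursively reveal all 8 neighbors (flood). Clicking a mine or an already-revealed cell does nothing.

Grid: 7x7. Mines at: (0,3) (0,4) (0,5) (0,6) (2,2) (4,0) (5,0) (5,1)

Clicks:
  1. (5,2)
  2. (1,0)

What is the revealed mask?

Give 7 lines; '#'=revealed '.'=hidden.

Click 1 (5,2) count=1: revealed 1 new [(5,2)] -> total=1
Click 2 (1,0) count=0: revealed 10 new [(0,0) (0,1) (0,2) (1,0) (1,1) (1,2) (2,0) (2,1) (3,0) (3,1)] -> total=11

Answer: ###....
###....
##.....
##.....
.......
..#....
.......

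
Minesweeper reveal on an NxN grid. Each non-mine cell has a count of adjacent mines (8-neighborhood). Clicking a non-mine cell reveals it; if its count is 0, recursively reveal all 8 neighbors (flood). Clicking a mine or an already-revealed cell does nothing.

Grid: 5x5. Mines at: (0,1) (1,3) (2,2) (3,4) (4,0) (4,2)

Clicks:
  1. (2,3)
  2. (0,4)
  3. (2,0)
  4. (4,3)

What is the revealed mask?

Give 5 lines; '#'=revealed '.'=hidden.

Click 1 (2,3) count=3: revealed 1 new [(2,3)] -> total=1
Click 2 (0,4) count=1: revealed 1 new [(0,4)] -> total=2
Click 3 (2,0) count=0: revealed 6 new [(1,0) (1,1) (2,0) (2,1) (3,0) (3,1)] -> total=8
Click 4 (4,3) count=2: revealed 1 new [(4,3)] -> total=9

Answer: ....#
##...
##.#.
##...
...#.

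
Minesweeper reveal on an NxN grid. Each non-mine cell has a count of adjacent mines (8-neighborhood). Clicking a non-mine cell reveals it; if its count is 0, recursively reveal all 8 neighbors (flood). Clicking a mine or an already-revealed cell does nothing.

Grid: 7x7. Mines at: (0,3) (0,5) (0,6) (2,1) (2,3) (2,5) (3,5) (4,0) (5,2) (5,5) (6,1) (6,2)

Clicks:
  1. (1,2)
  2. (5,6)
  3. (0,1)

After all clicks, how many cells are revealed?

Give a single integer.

Click 1 (1,2) count=3: revealed 1 new [(1,2)] -> total=1
Click 2 (5,6) count=1: revealed 1 new [(5,6)] -> total=2
Click 3 (0,1) count=0: revealed 5 new [(0,0) (0,1) (0,2) (1,0) (1,1)] -> total=7

Answer: 7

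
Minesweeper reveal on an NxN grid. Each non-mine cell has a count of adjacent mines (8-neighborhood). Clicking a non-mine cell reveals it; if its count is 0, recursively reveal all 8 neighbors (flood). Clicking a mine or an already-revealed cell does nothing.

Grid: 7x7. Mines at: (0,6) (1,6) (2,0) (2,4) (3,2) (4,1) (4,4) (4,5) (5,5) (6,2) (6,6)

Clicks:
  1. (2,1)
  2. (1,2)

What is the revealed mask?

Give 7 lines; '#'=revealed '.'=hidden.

Answer: ######.
######.
.###...
.......
.......
.......
.......

Derivation:
Click 1 (2,1) count=2: revealed 1 new [(2,1)] -> total=1
Click 2 (1,2) count=0: revealed 14 new [(0,0) (0,1) (0,2) (0,3) (0,4) (0,5) (1,0) (1,1) (1,2) (1,3) (1,4) (1,5) (2,2) (2,3)] -> total=15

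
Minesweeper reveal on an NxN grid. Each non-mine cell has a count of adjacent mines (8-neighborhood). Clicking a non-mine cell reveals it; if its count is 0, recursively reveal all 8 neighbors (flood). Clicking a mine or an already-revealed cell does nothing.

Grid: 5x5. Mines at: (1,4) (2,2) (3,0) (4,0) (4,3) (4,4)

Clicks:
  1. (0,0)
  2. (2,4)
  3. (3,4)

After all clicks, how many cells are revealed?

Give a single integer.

Click 1 (0,0) count=0: revealed 10 new [(0,0) (0,1) (0,2) (0,3) (1,0) (1,1) (1,2) (1,3) (2,0) (2,1)] -> total=10
Click 2 (2,4) count=1: revealed 1 new [(2,4)] -> total=11
Click 3 (3,4) count=2: revealed 1 new [(3,4)] -> total=12

Answer: 12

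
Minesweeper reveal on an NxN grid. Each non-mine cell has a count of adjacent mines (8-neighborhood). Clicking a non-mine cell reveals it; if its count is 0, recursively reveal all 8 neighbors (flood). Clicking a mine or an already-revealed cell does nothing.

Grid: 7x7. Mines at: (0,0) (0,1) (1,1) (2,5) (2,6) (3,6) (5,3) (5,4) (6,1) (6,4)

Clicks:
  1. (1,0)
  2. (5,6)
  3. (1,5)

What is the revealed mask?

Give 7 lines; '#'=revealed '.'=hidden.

Click 1 (1,0) count=3: revealed 1 new [(1,0)] -> total=1
Click 2 (5,6) count=0: revealed 6 new [(4,5) (4,6) (5,5) (5,6) (6,5) (6,6)] -> total=7
Click 3 (1,5) count=2: revealed 1 new [(1,5)] -> total=8

Answer: .......
#....#.
.......
.......
.....##
.....##
.....##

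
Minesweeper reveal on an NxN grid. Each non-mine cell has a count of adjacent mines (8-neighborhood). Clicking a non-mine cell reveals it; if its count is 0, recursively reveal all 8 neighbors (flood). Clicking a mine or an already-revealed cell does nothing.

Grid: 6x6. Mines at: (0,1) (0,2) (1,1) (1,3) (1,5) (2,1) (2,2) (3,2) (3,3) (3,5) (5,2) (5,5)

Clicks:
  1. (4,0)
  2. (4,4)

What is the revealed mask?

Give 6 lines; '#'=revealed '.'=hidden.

Click 1 (4,0) count=0: revealed 6 new [(3,0) (3,1) (4,0) (4,1) (5,0) (5,1)] -> total=6
Click 2 (4,4) count=3: revealed 1 new [(4,4)] -> total=7

Answer: ......
......
......
##....
##..#.
##....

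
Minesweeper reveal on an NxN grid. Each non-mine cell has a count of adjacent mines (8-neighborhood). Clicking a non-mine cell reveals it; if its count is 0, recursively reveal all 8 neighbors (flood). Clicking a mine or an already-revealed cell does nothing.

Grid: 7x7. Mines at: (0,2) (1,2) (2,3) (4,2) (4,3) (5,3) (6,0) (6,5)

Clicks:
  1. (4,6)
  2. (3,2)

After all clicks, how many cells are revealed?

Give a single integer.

Click 1 (4,6) count=0: revealed 20 new [(0,3) (0,4) (0,5) (0,6) (1,3) (1,4) (1,5) (1,6) (2,4) (2,5) (2,6) (3,4) (3,5) (3,6) (4,4) (4,5) (4,6) (5,4) (5,5) (5,6)] -> total=20
Click 2 (3,2) count=3: revealed 1 new [(3,2)] -> total=21

Answer: 21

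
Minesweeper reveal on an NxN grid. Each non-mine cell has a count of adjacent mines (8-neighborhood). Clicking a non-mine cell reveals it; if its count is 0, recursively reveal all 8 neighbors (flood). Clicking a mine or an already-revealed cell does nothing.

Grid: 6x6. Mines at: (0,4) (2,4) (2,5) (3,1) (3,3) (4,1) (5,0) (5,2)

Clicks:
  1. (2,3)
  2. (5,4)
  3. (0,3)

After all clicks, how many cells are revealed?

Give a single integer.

Click 1 (2,3) count=2: revealed 1 new [(2,3)] -> total=1
Click 2 (5,4) count=0: revealed 8 new [(3,4) (3,5) (4,3) (4,4) (4,5) (5,3) (5,4) (5,5)] -> total=9
Click 3 (0,3) count=1: revealed 1 new [(0,3)] -> total=10

Answer: 10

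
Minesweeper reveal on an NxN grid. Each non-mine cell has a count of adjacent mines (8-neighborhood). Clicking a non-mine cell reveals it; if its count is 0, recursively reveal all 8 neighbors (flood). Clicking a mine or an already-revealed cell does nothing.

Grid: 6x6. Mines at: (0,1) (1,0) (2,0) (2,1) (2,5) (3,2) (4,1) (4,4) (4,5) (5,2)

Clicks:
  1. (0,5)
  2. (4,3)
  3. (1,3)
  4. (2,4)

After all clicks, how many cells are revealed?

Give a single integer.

Answer: 12

Derivation:
Click 1 (0,5) count=0: revealed 11 new [(0,2) (0,3) (0,4) (0,5) (1,2) (1,3) (1,4) (1,5) (2,2) (2,3) (2,4)] -> total=11
Click 2 (4,3) count=3: revealed 1 new [(4,3)] -> total=12
Click 3 (1,3) count=0: revealed 0 new [(none)] -> total=12
Click 4 (2,4) count=1: revealed 0 new [(none)] -> total=12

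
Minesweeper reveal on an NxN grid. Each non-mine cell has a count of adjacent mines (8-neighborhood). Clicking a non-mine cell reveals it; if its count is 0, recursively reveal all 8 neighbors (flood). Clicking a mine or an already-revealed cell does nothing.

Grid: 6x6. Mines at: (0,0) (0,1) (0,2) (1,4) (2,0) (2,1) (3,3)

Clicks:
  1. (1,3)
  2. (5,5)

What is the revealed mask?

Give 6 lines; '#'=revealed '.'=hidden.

Click 1 (1,3) count=2: revealed 1 new [(1,3)] -> total=1
Click 2 (5,5) count=0: revealed 19 new [(2,4) (2,5) (3,0) (3,1) (3,2) (3,4) (3,5) (4,0) (4,1) (4,2) (4,3) (4,4) (4,5) (5,0) (5,1) (5,2) (5,3) (5,4) (5,5)] -> total=20

Answer: ......
...#..
....##
###.##
######
######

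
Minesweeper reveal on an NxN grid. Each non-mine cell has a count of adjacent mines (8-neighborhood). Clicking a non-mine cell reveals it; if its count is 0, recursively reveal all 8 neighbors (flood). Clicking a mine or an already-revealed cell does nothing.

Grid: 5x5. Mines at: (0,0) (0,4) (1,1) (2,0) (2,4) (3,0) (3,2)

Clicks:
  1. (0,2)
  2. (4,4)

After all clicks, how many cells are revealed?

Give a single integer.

Click 1 (0,2) count=1: revealed 1 new [(0,2)] -> total=1
Click 2 (4,4) count=0: revealed 4 new [(3,3) (3,4) (4,3) (4,4)] -> total=5

Answer: 5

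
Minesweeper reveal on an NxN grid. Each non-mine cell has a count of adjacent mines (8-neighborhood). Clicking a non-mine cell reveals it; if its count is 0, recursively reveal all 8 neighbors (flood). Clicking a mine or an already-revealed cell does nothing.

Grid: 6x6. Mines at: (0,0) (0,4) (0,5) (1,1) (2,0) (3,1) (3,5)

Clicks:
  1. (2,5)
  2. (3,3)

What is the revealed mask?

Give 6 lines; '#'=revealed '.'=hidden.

Click 1 (2,5) count=1: revealed 1 new [(2,5)] -> total=1
Click 2 (3,3) count=0: revealed 21 new [(1,2) (1,3) (1,4) (2,2) (2,3) (2,4) (3,2) (3,3) (3,4) (4,0) (4,1) (4,2) (4,3) (4,4) (4,5) (5,0) (5,1) (5,2) (5,3) (5,4) (5,5)] -> total=22

Answer: ......
..###.
..####
..###.
######
######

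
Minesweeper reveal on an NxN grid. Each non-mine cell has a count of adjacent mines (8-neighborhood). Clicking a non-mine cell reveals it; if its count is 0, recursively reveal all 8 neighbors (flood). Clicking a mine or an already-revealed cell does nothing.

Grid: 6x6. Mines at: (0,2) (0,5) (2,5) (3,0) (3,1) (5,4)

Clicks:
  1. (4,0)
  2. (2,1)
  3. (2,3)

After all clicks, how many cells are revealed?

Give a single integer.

Answer: 14

Derivation:
Click 1 (4,0) count=2: revealed 1 new [(4,0)] -> total=1
Click 2 (2,1) count=2: revealed 1 new [(2,1)] -> total=2
Click 3 (2,3) count=0: revealed 12 new [(1,2) (1,3) (1,4) (2,2) (2,3) (2,4) (3,2) (3,3) (3,4) (4,2) (4,3) (4,4)] -> total=14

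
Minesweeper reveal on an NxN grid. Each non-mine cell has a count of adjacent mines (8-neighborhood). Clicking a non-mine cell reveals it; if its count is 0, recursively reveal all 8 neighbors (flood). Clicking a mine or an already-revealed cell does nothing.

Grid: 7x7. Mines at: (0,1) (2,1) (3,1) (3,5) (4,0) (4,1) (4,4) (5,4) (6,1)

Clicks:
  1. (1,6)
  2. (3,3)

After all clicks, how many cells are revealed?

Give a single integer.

Answer: 18

Derivation:
Click 1 (1,6) count=0: revealed 18 new [(0,2) (0,3) (0,4) (0,5) (0,6) (1,2) (1,3) (1,4) (1,5) (1,6) (2,2) (2,3) (2,4) (2,5) (2,6) (3,2) (3,3) (3,4)] -> total=18
Click 2 (3,3) count=1: revealed 0 new [(none)] -> total=18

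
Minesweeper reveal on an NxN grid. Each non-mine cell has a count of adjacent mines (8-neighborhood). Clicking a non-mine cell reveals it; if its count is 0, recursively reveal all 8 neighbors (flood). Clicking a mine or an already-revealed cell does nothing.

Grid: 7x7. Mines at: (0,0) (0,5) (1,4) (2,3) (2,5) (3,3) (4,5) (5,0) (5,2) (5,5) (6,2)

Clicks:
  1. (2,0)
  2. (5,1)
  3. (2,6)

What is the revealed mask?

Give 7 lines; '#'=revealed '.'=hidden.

Answer: .......
###....
###...#
###....
###....
.#.....
.......

Derivation:
Click 1 (2,0) count=0: revealed 12 new [(1,0) (1,1) (1,2) (2,0) (2,1) (2,2) (3,0) (3,1) (3,2) (4,0) (4,1) (4,2)] -> total=12
Click 2 (5,1) count=3: revealed 1 new [(5,1)] -> total=13
Click 3 (2,6) count=1: revealed 1 new [(2,6)] -> total=14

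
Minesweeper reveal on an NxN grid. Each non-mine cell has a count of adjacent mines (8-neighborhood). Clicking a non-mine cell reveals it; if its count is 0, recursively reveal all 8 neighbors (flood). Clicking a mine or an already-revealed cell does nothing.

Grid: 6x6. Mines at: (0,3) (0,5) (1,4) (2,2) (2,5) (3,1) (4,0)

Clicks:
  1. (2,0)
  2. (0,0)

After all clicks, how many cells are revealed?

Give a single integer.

Answer: 8

Derivation:
Click 1 (2,0) count=1: revealed 1 new [(2,0)] -> total=1
Click 2 (0,0) count=0: revealed 7 new [(0,0) (0,1) (0,2) (1,0) (1,1) (1,2) (2,1)] -> total=8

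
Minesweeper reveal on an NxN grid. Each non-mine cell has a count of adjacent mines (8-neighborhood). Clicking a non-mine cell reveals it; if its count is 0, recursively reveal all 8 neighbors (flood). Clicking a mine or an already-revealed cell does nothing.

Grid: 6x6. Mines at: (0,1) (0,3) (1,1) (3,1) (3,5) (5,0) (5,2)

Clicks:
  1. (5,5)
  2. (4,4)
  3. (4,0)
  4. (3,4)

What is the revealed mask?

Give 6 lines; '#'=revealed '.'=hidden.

Answer: ......
......
......
....#.
#..###
...###

Derivation:
Click 1 (5,5) count=0: revealed 6 new [(4,3) (4,4) (4,5) (5,3) (5,4) (5,5)] -> total=6
Click 2 (4,4) count=1: revealed 0 new [(none)] -> total=6
Click 3 (4,0) count=2: revealed 1 new [(4,0)] -> total=7
Click 4 (3,4) count=1: revealed 1 new [(3,4)] -> total=8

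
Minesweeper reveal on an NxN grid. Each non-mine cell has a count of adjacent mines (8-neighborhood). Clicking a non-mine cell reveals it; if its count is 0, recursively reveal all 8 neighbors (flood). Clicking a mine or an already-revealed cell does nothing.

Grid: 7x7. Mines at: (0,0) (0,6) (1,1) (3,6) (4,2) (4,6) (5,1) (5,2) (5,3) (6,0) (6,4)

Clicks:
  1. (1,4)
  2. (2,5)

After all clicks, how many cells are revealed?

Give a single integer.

Answer: 19

Derivation:
Click 1 (1,4) count=0: revealed 19 new [(0,2) (0,3) (0,4) (0,5) (1,2) (1,3) (1,4) (1,5) (2,2) (2,3) (2,4) (2,5) (3,2) (3,3) (3,4) (3,5) (4,3) (4,4) (4,5)] -> total=19
Click 2 (2,5) count=1: revealed 0 new [(none)] -> total=19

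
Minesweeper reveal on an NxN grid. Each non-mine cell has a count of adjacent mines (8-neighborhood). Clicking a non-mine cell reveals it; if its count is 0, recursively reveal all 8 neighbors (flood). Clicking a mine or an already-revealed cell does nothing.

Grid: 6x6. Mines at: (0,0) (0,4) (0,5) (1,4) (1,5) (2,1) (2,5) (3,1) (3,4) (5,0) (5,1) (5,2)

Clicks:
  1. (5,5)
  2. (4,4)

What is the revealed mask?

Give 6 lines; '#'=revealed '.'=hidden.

Click 1 (5,5) count=0: revealed 6 new [(4,3) (4,4) (4,5) (5,3) (5,4) (5,5)] -> total=6
Click 2 (4,4) count=1: revealed 0 new [(none)] -> total=6

Answer: ......
......
......
......
...###
...###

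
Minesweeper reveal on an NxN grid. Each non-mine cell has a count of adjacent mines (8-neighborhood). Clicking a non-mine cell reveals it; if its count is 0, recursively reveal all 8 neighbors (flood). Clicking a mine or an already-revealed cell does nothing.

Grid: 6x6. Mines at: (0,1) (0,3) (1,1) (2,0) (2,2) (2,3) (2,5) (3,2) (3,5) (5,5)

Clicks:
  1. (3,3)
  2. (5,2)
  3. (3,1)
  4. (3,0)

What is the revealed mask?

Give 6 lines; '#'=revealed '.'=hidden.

Answer: ......
......
......
##.#..
#####.
#####.

Derivation:
Click 1 (3,3) count=3: revealed 1 new [(3,3)] -> total=1
Click 2 (5,2) count=0: revealed 12 new [(3,0) (3,1) (4,0) (4,1) (4,2) (4,3) (4,4) (5,0) (5,1) (5,2) (5,3) (5,4)] -> total=13
Click 3 (3,1) count=3: revealed 0 new [(none)] -> total=13
Click 4 (3,0) count=1: revealed 0 new [(none)] -> total=13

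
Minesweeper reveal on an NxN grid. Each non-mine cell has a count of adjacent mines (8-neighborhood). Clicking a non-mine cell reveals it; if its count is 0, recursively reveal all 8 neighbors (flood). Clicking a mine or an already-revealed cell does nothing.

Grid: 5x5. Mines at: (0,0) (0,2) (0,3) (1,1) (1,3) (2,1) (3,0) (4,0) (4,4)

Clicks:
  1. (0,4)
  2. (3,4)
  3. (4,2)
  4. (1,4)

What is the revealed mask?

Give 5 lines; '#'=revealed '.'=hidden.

Answer: ....#
....#
.....
.####
.###.

Derivation:
Click 1 (0,4) count=2: revealed 1 new [(0,4)] -> total=1
Click 2 (3,4) count=1: revealed 1 new [(3,4)] -> total=2
Click 3 (4,2) count=0: revealed 6 new [(3,1) (3,2) (3,3) (4,1) (4,2) (4,3)] -> total=8
Click 4 (1,4) count=2: revealed 1 new [(1,4)] -> total=9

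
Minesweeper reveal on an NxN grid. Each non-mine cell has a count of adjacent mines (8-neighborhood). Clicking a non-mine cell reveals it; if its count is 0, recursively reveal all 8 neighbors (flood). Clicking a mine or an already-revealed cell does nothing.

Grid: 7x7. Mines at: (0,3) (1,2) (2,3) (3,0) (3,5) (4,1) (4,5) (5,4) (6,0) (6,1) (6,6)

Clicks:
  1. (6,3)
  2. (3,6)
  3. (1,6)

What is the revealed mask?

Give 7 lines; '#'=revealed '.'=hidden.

Answer: ....###
....###
....###
......#
.......
.......
...#...

Derivation:
Click 1 (6,3) count=1: revealed 1 new [(6,3)] -> total=1
Click 2 (3,6) count=2: revealed 1 new [(3,6)] -> total=2
Click 3 (1,6) count=0: revealed 9 new [(0,4) (0,5) (0,6) (1,4) (1,5) (1,6) (2,4) (2,5) (2,6)] -> total=11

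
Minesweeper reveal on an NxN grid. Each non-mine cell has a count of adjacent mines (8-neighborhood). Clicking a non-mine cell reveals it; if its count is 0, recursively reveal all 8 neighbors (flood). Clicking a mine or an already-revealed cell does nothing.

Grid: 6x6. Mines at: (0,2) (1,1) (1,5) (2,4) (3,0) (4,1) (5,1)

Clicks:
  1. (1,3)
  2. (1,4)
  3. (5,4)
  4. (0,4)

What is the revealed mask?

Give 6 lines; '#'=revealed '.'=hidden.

Click 1 (1,3) count=2: revealed 1 new [(1,3)] -> total=1
Click 2 (1,4) count=2: revealed 1 new [(1,4)] -> total=2
Click 3 (5,4) count=0: revealed 12 new [(3,2) (3,3) (3,4) (3,5) (4,2) (4,3) (4,4) (4,5) (5,2) (5,3) (5,4) (5,5)] -> total=14
Click 4 (0,4) count=1: revealed 1 new [(0,4)] -> total=15

Answer: ....#.
...##.
......
..####
..####
..####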